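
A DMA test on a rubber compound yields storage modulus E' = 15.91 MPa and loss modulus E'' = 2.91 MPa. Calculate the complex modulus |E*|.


|E*| = sqrt(E'^2 + E''^2)
= sqrt(15.91^2 + 2.91^2)
= sqrt(253.1281 + 8.4681)
= 16.174 MPa

16.174 MPa


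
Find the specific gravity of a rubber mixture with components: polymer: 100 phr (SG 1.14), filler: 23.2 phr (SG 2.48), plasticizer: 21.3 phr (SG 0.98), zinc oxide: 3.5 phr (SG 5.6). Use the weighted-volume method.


Sum of weights = 148.0
Volume contributions:
  polymer: 100/1.14 = 87.7193
  filler: 23.2/2.48 = 9.3548
  plasticizer: 21.3/0.98 = 21.7347
  zinc oxide: 3.5/5.6 = 0.6250
Sum of volumes = 119.4338
SG = 148.0 / 119.4338 = 1.239

SG = 1.239


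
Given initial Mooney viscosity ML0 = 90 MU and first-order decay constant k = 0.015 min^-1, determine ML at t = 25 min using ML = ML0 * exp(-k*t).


ML = ML0 * exp(-k * t)
ML = 90 * exp(-0.015 * 25)
ML = 90 * 0.6873
ML = 61.86 MU

61.86 MU


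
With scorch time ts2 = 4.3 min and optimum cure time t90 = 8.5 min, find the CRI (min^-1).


CRI = 100 / (t90 - ts2)
= 100 / (8.5 - 4.3)
= 100 / 4.2
= 23.81 min^-1

23.81 min^-1


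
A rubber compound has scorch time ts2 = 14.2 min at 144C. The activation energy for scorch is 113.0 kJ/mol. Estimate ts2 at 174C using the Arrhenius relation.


Convert temperatures: T1 = 144 + 273.15 = 417.15 K, T2 = 174 + 273.15 = 447.15 K
ts2_new = 14.2 * exp(113000 / 8.314 * (1/447.15 - 1/417.15))
1/T2 - 1/T1 = -1.6083e-04
ts2_new = 1.6 min

1.6 min


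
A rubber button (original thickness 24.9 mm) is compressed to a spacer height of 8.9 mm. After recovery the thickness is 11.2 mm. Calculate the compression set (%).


CS = (t0 - recovered) / (t0 - ts) * 100
= (24.9 - 11.2) / (24.9 - 8.9) * 100
= 13.7 / 16.0 * 100
= 85.6%

85.6%


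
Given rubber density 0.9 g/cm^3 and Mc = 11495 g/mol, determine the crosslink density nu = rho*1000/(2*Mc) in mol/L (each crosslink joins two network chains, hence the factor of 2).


nu = rho * 1000 / (2 * Mc)
nu = 0.9 * 1000 / (2 * 11495)
nu = 900.0 / 22990
nu = 0.0391 mol/L

0.0391 mol/L


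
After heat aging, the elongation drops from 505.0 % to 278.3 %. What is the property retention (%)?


Retention = aged / original * 100
= 278.3 / 505.0 * 100
= 55.1%

55.1%


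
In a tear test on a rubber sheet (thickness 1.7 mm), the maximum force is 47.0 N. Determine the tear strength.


Tear strength = force / thickness
= 47.0 / 1.7
= 27.65 N/mm

27.65 N/mm


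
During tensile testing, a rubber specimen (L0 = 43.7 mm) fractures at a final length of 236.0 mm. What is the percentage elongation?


Elongation = (Lf - L0) / L0 * 100
= (236.0 - 43.7) / 43.7 * 100
= 192.3 / 43.7 * 100
= 440.0%

440.0%


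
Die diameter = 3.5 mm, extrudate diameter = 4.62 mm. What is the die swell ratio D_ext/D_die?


Die swell ratio = D_extrudate / D_die
= 4.62 / 3.5
= 1.32

Die swell = 1.32


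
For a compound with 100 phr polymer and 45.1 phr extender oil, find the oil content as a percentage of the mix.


Oil % = oil / (100 + oil) * 100
= 45.1 / (100 + 45.1) * 100
= 45.1 / 145.1 * 100
= 31.08%

31.08%


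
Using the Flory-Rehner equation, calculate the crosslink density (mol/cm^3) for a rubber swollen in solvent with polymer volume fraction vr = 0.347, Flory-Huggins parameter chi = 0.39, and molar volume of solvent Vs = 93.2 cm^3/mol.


ln(1 - vr) = ln(1 - 0.347) = -0.4262
Numerator = -((-0.4262) + 0.347 + 0.39 * 0.347^2) = 0.0322
Denominator = 93.2 * (0.347^(1/3) - 0.347/2) = 49.3224
nu = 0.0322 / 49.3224 = 6.5322e-04 mol/cm^3

6.5322e-04 mol/cm^3


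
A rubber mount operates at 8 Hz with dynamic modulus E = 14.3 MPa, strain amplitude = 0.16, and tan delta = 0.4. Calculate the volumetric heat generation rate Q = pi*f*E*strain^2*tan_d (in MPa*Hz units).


Q = pi * f * E * strain^2 * tan_d
= pi * 8 * 14.3 * 0.16^2 * 0.4
= pi * 8 * 14.3 * 0.0256 * 0.4
= 3.6802

Q = 3.6802


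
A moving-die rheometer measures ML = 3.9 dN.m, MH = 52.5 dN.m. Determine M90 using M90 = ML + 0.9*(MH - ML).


M90 = ML + 0.9 * (MH - ML)
M90 = 3.9 + 0.9 * (52.5 - 3.9)
M90 = 3.9 + 0.9 * 48.6
M90 = 47.64 dN.m

47.64 dN.m


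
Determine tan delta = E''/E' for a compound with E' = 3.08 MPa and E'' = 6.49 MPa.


tan delta = E'' / E'
= 6.49 / 3.08
= 2.1071

tan delta = 2.1071


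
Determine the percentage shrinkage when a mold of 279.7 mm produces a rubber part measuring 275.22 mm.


Shrinkage = (mold - part) / mold * 100
= (279.7 - 275.22) / 279.7 * 100
= 4.48 / 279.7 * 100
= 1.6%

1.6%


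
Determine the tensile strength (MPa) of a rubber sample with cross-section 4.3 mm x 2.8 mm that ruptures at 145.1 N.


Area = width * thickness = 4.3 * 2.8 = 12.04 mm^2
TS = force / area = 145.1 / 12.04 = 12.05 MPa

12.05 MPa


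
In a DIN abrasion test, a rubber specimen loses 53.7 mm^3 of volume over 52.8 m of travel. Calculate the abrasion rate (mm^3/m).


Rate = volume_loss / distance
= 53.7 / 52.8
= 1.017 mm^3/m

1.017 mm^3/m


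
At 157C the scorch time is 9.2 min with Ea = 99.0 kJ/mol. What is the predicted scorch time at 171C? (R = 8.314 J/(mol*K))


Convert temperatures: T1 = 157 + 273.15 = 430.15 K, T2 = 171 + 273.15 = 444.15 K
ts2_new = 9.2 * exp(99000 / 8.314 * (1/444.15 - 1/430.15))
1/T2 - 1/T1 = -7.3279e-05
ts2_new = 3.84 min

3.84 min


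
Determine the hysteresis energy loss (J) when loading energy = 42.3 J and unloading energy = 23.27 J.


Hysteresis loss = loading - unloading
= 42.3 - 23.27
= 19.03 J

19.03 J


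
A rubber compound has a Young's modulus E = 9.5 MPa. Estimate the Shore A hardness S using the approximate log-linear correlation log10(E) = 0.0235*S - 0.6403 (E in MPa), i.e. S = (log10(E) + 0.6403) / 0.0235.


log10(E) = 0.0235*S - 0.6403  =>  S = (log10(E) + 0.6403) / 0.0235
log10(9.5) = 0.977724
S = (0.977724 + 0.6403) / 0.0235 = 1.618024 / 0.0235
S = 68.9

Shore A = 68.9


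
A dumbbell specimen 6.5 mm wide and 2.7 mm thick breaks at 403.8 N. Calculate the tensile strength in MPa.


Area = width * thickness = 6.5 * 2.7 = 17.55 mm^2
TS = force / area = 403.8 / 17.55 = 23.01 MPa

23.01 MPa


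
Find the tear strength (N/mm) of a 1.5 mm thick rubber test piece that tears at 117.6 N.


Tear strength = force / thickness
= 117.6 / 1.5
= 78.4 N/mm

78.4 N/mm


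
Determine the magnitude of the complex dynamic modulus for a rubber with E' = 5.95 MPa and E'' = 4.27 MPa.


|E*| = sqrt(E'^2 + E''^2)
= sqrt(5.95^2 + 4.27^2)
= sqrt(35.4025 + 18.2329)
= 7.324 MPa

7.324 MPa


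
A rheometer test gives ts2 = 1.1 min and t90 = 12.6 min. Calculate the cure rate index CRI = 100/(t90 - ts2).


CRI = 100 / (t90 - ts2)
= 100 / (12.6 - 1.1)
= 100 / 11.5
= 8.7 min^-1

8.7 min^-1


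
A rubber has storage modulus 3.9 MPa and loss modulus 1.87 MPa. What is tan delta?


tan delta = E'' / E'
= 1.87 / 3.9
= 0.4795

tan delta = 0.4795


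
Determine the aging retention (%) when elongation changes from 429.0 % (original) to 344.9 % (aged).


Retention = aged / original * 100
= 344.9 / 429.0 * 100
= 80.4%

80.4%


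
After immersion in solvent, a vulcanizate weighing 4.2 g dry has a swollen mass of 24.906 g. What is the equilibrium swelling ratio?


Q = W_swollen / W_dry
Q = 24.906 / 4.2
Q = 5.93

Q = 5.93


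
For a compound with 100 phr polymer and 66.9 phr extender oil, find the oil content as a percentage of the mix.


Oil % = oil / (100 + oil) * 100
= 66.9 / (100 + 66.9) * 100
= 66.9 / 166.9 * 100
= 40.08%

40.08%


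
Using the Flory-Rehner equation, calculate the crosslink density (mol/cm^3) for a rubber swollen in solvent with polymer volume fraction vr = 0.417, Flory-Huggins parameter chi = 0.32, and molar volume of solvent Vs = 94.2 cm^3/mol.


ln(1 - vr) = ln(1 - 0.417) = -0.5396
Numerator = -((-0.5396) + 0.417 + 0.32 * 0.417^2) = 0.0669
Denominator = 94.2 * (0.417^(1/3) - 0.417/2) = 50.7361
nu = 0.0669 / 50.7361 = 0.0013 mol/cm^3

0.0013 mol/cm^3


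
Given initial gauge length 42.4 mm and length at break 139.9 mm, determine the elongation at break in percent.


Elongation = (Lf - L0) / L0 * 100
= (139.9 - 42.4) / 42.4 * 100
= 97.5 / 42.4 * 100
= 230.0%

230.0%


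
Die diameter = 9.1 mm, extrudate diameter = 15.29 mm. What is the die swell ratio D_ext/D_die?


Die swell ratio = D_extrudate / D_die
= 15.29 / 9.1
= 1.68

Die swell = 1.68


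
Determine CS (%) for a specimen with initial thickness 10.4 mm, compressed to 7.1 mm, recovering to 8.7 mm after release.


CS = (t0 - recovered) / (t0 - ts) * 100
= (10.4 - 8.7) / (10.4 - 7.1) * 100
= 1.7 / 3.3 * 100
= 51.5%

51.5%


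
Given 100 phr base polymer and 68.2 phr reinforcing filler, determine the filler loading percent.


Filler % = filler / (rubber + filler) * 100
= 68.2 / (100 + 68.2) * 100
= 68.2 / 168.2 * 100
= 40.55%

40.55%


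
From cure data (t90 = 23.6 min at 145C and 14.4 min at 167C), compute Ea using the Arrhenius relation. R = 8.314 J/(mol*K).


T1 = 418.15 K, T2 = 440.15 K
1/T1 - 1/T2 = 1.1953e-04
ln(t1/t2) = ln(23.6/14.4) = 0.4940
Ea = 8.314 * 0.4940 / 1.1953e-04 = 34360.8077 J/mol
Ea = 34.36 kJ/mol

34.36 kJ/mol


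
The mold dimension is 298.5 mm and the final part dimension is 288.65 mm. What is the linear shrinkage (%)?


Shrinkage = (mold - part) / mold * 100
= (298.5 - 288.65) / 298.5 * 100
= 9.85 / 298.5 * 100
= 3.3%

3.3%


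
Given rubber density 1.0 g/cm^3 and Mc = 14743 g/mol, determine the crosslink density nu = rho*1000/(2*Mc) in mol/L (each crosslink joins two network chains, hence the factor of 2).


nu = rho * 1000 / (2 * Mc)
nu = 1.0 * 1000 / (2 * 14743)
nu = 1000.0 / 29486
nu = 0.0339 mol/L

0.0339 mol/L


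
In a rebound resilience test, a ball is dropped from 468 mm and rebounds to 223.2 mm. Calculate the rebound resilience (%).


Resilience = h_rebound / h_drop * 100
= 223.2 / 468 * 100
= 47.7%

47.7%


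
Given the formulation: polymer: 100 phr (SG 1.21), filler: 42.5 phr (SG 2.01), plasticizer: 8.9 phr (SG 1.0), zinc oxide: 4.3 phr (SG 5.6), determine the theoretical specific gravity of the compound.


Sum of weights = 155.7
Volume contributions:
  polymer: 100/1.21 = 82.6446
  filler: 42.5/2.01 = 21.1443
  plasticizer: 8.9/1.0 = 8.9000
  zinc oxide: 4.3/5.6 = 0.7679
Sum of volumes = 113.4568
SG = 155.7 / 113.4568 = 1.372

SG = 1.372


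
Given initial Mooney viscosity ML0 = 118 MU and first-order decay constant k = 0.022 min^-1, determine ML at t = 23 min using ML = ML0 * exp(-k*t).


ML = ML0 * exp(-k * t)
ML = 118 * exp(-0.022 * 23)
ML = 118 * 0.6029
ML = 71.14 MU

71.14 MU


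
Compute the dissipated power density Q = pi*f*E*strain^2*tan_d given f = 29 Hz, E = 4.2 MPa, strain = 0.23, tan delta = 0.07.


Q = pi * f * E * strain^2 * tan_d
= pi * 29 * 4.2 * 0.23^2 * 0.07
= pi * 29 * 4.2 * 0.0529 * 0.07
= 1.4169

Q = 1.4169


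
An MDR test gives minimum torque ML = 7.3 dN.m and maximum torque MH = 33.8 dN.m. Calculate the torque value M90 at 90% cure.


M90 = ML + 0.9 * (MH - ML)
M90 = 7.3 + 0.9 * (33.8 - 7.3)
M90 = 7.3 + 0.9 * 26.5
M90 = 31.15 dN.m

31.15 dN.m


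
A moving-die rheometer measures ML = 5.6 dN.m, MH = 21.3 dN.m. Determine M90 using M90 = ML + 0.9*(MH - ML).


M90 = ML + 0.9 * (MH - ML)
M90 = 5.6 + 0.9 * (21.3 - 5.6)
M90 = 5.6 + 0.9 * 15.7
M90 = 19.73 dN.m

19.73 dN.m


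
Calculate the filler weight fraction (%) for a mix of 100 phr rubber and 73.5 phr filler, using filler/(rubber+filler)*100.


Filler % = filler / (rubber + filler) * 100
= 73.5 / (100 + 73.5) * 100
= 73.5 / 173.5 * 100
= 42.36%

42.36%


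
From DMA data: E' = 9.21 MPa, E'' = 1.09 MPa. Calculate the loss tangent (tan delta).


tan delta = E'' / E'
= 1.09 / 9.21
= 0.1183

tan delta = 0.1183


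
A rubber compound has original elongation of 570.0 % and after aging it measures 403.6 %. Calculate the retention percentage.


Retention = aged / original * 100
= 403.6 / 570.0 * 100
= 70.8%

70.8%


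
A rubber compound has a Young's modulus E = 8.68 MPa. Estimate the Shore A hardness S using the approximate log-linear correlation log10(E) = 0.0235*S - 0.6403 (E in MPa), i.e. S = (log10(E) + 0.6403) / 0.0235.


log10(E) = 0.0235*S - 0.6403  =>  S = (log10(E) + 0.6403) / 0.0235
log10(8.68) = 0.938520
S = (0.938520 + 0.6403) / 0.0235 = 1.578820 / 0.0235
S = 67.2

Shore A = 67.2


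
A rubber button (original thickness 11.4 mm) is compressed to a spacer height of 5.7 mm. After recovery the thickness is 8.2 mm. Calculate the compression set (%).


CS = (t0 - recovered) / (t0 - ts) * 100
= (11.4 - 8.2) / (11.4 - 5.7) * 100
= 3.2 / 5.7 * 100
= 56.1%

56.1%


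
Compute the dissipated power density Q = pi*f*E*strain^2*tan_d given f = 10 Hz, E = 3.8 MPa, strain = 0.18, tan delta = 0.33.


Q = pi * f * E * strain^2 * tan_d
= pi * 10 * 3.8 * 0.18^2 * 0.33
= pi * 10 * 3.8 * 0.0324 * 0.33
= 1.2764

Q = 1.2764


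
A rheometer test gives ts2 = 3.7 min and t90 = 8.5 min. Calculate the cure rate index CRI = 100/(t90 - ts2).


CRI = 100 / (t90 - ts2)
= 100 / (8.5 - 3.7)
= 100 / 4.8
= 20.83 min^-1

20.83 min^-1


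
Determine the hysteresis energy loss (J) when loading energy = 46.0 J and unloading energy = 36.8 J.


Hysteresis loss = loading - unloading
= 46.0 - 36.8
= 9.2 J

9.2 J


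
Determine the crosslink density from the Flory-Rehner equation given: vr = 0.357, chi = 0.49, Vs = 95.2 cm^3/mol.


ln(1 - vr) = ln(1 - 0.357) = -0.4416
Numerator = -((-0.4416) + 0.357 + 0.49 * 0.357^2) = 0.0222
Denominator = 95.2 * (0.357^(1/3) - 0.357/2) = 50.5414
nu = 0.0222 / 50.5414 = 4.3846e-04 mol/cm^3

4.3846e-04 mol/cm^3


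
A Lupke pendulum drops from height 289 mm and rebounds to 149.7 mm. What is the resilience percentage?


Resilience = h_rebound / h_drop * 100
= 149.7 / 289 * 100
= 51.8%

51.8%


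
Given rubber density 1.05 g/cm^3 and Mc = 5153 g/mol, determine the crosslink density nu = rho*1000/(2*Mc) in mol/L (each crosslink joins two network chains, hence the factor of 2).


nu = rho * 1000 / (2 * Mc)
nu = 1.05 * 1000 / (2 * 5153)
nu = 1050.0 / 10306
nu = 0.1019 mol/L

0.1019 mol/L


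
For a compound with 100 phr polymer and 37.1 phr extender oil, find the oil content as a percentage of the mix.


Oil % = oil / (100 + oil) * 100
= 37.1 / (100 + 37.1) * 100
= 37.1 / 137.1 * 100
= 27.06%

27.06%


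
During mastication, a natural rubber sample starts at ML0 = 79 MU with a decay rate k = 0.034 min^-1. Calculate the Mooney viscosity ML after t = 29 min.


ML = ML0 * exp(-k * t)
ML = 79 * exp(-0.034 * 29)
ML = 79 * 0.3731
ML = 29.47 MU

29.47 MU


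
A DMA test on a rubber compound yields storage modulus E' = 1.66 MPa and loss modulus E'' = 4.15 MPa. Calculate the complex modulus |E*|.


|E*| = sqrt(E'^2 + E''^2)
= sqrt(1.66^2 + 4.15^2)
= sqrt(2.7556 + 17.2225)
= 4.47 MPa

4.47 MPa


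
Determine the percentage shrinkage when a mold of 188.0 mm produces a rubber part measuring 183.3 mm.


Shrinkage = (mold - part) / mold * 100
= (188.0 - 183.3) / 188.0 * 100
= 4.7 / 188.0 * 100
= 2.5%

2.5%


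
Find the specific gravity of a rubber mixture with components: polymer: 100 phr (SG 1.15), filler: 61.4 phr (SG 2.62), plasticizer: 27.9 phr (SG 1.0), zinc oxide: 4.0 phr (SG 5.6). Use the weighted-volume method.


Sum of weights = 193.3
Volume contributions:
  polymer: 100/1.15 = 86.9565
  filler: 61.4/2.62 = 23.4351
  plasticizer: 27.9/1.0 = 27.9000
  zinc oxide: 4.0/5.6 = 0.7143
Sum of volumes = 139.0059
SG = 193.3 / 139.0059 = 1.391

SG = 1.391


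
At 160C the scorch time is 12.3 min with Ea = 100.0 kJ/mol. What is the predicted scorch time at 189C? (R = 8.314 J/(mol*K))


Convert temperatures: T1 = 160 + 273.15 = 433.15 K, T2 = 189 + 273.15 = 462.15 K
ts2_new = 12.3 * exp(100000 / 8.314 * (1/462.15 - 1/433.15))
1/T2 - 1/T1 = -1.4487e-04
ts2_new = 2.15 min

2.15 min


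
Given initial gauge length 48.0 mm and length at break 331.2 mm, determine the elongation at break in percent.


Elongation = (Lf - L0) / L0 * 100
= (331.2 - 48.0) / 48.0 * 100
= 283.2 / 48.0 * 100
= 590.0%

590.0%


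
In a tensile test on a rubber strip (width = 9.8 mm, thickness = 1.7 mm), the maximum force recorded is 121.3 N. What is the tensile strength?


Area = width * thickness = 9.8 * 1.7 = 16.66 mm^2
TS = force / area = 121.3 / 16.66 = 7.28 MPa

7.28 MPa


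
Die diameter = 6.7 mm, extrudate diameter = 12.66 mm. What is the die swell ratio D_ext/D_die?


Die swell ratio = D_extrudate / D_die
= 12.66 / 6.7
= 1.89

Die swell = 1.89


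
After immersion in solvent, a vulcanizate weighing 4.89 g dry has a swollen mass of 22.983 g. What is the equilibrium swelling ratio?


Q = W_swollen / W_dry
Q = 22.983 / 4.89
Q = 4.7

Q = 4.7


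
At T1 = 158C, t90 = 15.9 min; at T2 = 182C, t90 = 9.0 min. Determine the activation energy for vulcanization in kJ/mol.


T1 = 431.15 K, T2 = 455.15 K
1/T1 - 1/T2 = 1.2230e-04
ln(t1/t2) = ln(15.9/9.0) = 0.5691
Ea = 8.314 * 0.5691 / 1.2230e-04 = 38687.0958 J/mol
Ea = 38.69 kJ/mol

38.69 kJ/mol


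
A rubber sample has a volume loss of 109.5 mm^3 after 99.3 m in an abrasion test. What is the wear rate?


Rate = volume_loss / distance
= 109.5 / 99.3
= 1.103 mm^3/m

1.103 mm^3/m


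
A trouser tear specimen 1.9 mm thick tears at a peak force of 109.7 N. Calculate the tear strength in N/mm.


Tear strength = force / thickness
= 109.7 / 1.9
= 57.74 N/mm

57.74 N/mm


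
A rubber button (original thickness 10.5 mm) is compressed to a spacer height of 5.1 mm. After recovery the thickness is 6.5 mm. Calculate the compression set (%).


CS = (t0 - recovered) / (t0 - ts) * 100
= (10.5 - 6.5) / (10.5 - 5.1) * 100
= 4.0 / 5.4 * 100
= 74.1%

74.1%


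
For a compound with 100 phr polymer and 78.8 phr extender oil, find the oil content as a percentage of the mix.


Oil % = oil / (100 + oil) * 100
= 78.8 / (100 + 78.8) * 100
= 78.8 / 178.8 * 100
= 44.07%

44.07%


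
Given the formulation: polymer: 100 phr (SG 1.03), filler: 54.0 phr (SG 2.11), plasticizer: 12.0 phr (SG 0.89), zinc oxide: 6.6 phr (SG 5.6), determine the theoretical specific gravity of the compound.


Sum of weights = 172.6
Volume contributions:
  polymer: 100/1.03 = 97.0874
  filler: 54.0/2.11 = 25.5924
  plasticizer: 12.0/0.89 = 13.4831
  zinc oxide: 6.6/5.6 = 1.1786
Sum of volumes = 137.3415
SG = 172.6 / 137.3415 = 1.257

SG = 1.257


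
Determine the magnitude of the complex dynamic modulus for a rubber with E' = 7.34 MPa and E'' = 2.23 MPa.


|E*| = sqrt(E'^2 + E''^2)
= sqrt(7.34^2 + 2.23^2)
= sqrt(53.8756 + 4.9729)
= 7.671 MPa

7.671 MPa


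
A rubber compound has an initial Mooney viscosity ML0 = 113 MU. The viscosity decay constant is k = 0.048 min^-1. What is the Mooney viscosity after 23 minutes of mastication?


ML = ML0 * exp(-k * t)
ML = 113 * exp(-0.048 * 23)
ML = 113 * 0.3315
ML = 37.46 MU

37.46 MU


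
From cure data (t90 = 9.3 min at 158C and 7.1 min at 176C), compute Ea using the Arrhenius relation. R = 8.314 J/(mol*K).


T1 = 431.15 K, T2 = 449.15 K
1/T1 - 1/T2 = 9.2951e-05
ln(t1/t2) = ln(9.3/7.1) = 0.2699
Ea = 8.314 * 0.2699 / 9.2951e-05 = 24143.0291 J/mol
Ea = 24.14 kJ/mol

24.14 kJ/mol


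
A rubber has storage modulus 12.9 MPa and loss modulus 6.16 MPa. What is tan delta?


tan delta = E'' / E'
= 6.16 / 12.9
= 0.4775

tan delta = 0.4775


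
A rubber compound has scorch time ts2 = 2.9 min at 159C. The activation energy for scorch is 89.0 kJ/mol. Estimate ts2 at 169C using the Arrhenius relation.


Convert temperatures: T1 = 159 + 273.15 = 432.15 K, T2 = 169 + 273.15 = 442.15 K
ts2_new = 2.9 * exp(89000 / 8.314 * (1/442.15 - 1/432.15))
1/T2 - 1/T1 = -5.2335e-05
ts2_new = 1.66 min

1.66 min


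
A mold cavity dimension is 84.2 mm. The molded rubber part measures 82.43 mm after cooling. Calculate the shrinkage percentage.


Shrinkage = (mold - part) / mold * 100
= (84.2 - 82.43) / 84.2 * 100
= 1.77 / 84.2 * 100
= 2.1%

2.1%


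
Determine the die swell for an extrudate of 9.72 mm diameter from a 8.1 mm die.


Die swell ratio = D_extrudate / D_die
= 9.72 / 8.1
= 1.2

Die swell = 1.2


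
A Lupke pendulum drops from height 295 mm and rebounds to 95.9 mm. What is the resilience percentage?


Resilience = h_rebound / h_drop * 100
= 95.9 / 295 * 100
= 32.5%

32.5%


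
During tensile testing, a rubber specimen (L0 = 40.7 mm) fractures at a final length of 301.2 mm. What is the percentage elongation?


Elongation = (Lf - L0) / L0 * 100
= (301.2 - 40.7) / 40.7 * 100
= 260.5 / 40.7 * 100
= 640.0%

640.0%


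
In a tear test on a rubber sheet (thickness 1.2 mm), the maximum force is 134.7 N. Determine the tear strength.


Tear strength = force / thickness
= 134.7 / 1.2
= 112.25 N/mm

112.25 N/mm


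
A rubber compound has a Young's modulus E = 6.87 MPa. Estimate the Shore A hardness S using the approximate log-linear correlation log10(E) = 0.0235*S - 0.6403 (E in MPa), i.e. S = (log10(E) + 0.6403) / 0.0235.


log10(E) = 0.0235*S - 0.6403  =>  S = (log10(E) + 0.6403) / 0.0235
log10(6.87) = 0.836957
S = (0.836957 + 0.6403) / 0.0235 = 1.477257 / 0.0235
S = 62.9

Shore A = 62.9


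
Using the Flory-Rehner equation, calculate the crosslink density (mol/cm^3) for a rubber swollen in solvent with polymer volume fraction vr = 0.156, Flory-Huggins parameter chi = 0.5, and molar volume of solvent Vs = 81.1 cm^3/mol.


ln(1 - vr) = ln(1 - 0.156) = -0.1696
Numerator = -((-0.1696) + 0.156 + 0.5 * 0.156^2) = 0.0014
Denominator = 81.1 * (0.156^(1/3) - 0.156/2) = 37.3321
nu = 0.0014 / 37.3321 = 3.8433e-05 mol/cm^3

3.8433e-05 mol/cm^3


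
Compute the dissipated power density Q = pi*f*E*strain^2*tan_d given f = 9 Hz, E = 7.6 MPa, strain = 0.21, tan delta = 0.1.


Q = pi * f * E * strain^2 * tan_d
= pi * 9 * 7.6 * 0.21^2 * 0.1
= pi * 9 * 7.6 * 0.0441 * 0.1
= 0.9476

Q = 0.9476


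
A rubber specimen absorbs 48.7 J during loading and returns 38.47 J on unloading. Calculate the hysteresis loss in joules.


Hysteresis loss = loading - unloading
= 48.7 - 38.47
= 10.23 J

10.23 J


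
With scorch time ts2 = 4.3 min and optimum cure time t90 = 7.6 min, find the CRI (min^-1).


CRI = 100 / (t90 - ts2)
= 100 / (7.6 - 4.3)
= 100 / 3.3
= 30.3 min^-1

30.3 min^-1


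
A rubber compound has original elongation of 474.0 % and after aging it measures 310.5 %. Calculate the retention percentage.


Retention = aged / original * 100
= 310.5 / 474.0 * 100
= 65.5%

65.5%


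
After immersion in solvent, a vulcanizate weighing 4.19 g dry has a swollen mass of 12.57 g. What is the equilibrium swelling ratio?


Q = W_swollen / W_dry
Q = 12.57 / 4.19
Q = 3.0

Q = 3.0


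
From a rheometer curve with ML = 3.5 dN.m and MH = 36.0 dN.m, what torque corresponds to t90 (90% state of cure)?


M90 = ML + 0.9 * (MH - ML)
M90 = 3.5 + 0.9 * (36.0 - 3.5)
M90 = 3.5 + 0.9 * 32.5
M90 = 32.75 dN.m

32.75 dN.m


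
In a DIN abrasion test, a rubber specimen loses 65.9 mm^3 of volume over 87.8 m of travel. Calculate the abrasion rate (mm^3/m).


Rate = volume_loss / distance
= 65.9 / 87.8
= 0.751 mm^3/m

0.751 mm^3/m


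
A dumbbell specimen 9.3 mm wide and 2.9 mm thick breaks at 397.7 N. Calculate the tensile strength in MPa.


Area = width * thickness = 9.3 * 2.9 = 26.97 mm^2
TS = force / area = 397.7 / 26.97 = 14.75 MPa

14.75 MPa


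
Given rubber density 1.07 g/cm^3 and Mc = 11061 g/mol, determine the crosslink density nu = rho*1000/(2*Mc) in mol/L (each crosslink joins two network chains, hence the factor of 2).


nu = rho * 1000 / (2 * Mc)
nu = 1.07 * 1000 / (2 * 11061)
nu = 1070.0 / 22122
nu = 0.0484 mol/L

0.0484 mol/L


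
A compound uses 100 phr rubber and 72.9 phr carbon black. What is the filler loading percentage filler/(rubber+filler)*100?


Filler % = filler / (rubber + filler) * 100
= 72.9 / (100 + 72.9) * 100
= 72.9 / 172.9 * 100
= 42.16%

42.16%


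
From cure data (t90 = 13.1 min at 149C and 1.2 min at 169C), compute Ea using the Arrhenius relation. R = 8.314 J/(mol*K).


T1 = 422.15 K, T2 = 442.15 K
1/T1 - 1/T2 = 1.0715e-04
ln(t1/t2) = ln(13.1/1.2) = 2.3903
Ea = 8.314 * 2.3903 / 1.0715e-04 = 185467.2209 J/mol
Ea = 185.47 kJ/mol

185.47 kJ/mol


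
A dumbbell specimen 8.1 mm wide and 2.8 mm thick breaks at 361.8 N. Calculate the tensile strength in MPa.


Area = width * thickness = 8.1 * 2.8 = 22.68 mm^2
TS = force / area = 361.8 / 22.68 = 15.95 MPa

15.95 MPa


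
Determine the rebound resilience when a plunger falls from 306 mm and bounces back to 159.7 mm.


Resilience = h_rebound / h_drop * 100
= 159.7 / 306 * 100
= 52.2%

52.2%


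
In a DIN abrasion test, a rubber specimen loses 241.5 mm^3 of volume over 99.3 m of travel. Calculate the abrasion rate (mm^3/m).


Rate = volume_loss / distance
= 241.5 / 99.3
= 2.432 mm^3/m

2.432 mm^3/m


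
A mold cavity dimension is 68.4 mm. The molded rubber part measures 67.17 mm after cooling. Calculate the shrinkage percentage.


Shrinkage = (mold - part) / mold * 100
= (68.4 - 67.17) / 68.4 * 100
= 1.23 / 68.4 * 100
= 1.8%

1.8%


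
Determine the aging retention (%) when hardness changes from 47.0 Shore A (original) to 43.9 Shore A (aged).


Retention = aged / original * 100
= 43.9 / 47.0 * 100
= 93.4%

93.4%


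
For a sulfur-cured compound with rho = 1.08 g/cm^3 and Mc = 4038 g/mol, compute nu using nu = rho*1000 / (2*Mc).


nu = rho * 1000 / (2 * Mc)
nu = 1.08 * 1000 / (2 * 4038)
nu = 1080.0 / 8076
nu = 0.1337 mol/L

0.1337 mol/L


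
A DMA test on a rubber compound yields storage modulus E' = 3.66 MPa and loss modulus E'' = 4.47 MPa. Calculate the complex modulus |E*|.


|E*| = sqrt(E'^2 + E''^2)
= sqrt(3.66^2 + 4.47^2)
= sqrt(13.3956 + 19.9809)
= 5.777 MPa

5.777 MPa


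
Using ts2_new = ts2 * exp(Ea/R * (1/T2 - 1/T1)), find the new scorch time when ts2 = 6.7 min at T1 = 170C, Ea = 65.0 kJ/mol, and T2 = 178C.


Convert temperatures: T1 = 170 + 273.15 = 443.15 K, T2 = 178 + 273.15 = 451.15 K
ts2_new = 6.7 * exp(65000 / 8.314 * (1/451.15 - 1/443.15))
1/T2 - 1/T1 = -4.0015e-05
ts2_new = 4.9 min

4.9 min


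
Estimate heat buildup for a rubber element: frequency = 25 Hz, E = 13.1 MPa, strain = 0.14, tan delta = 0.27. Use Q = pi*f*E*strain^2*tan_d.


Q = pi * f * E * strain^2 * tan_d
= pi * 25 * 13.1 * 0.14^2 * 0.27
= pi * 25 * 13.1 * 0.0196 * 0.27
= 5.4448

Q = 5.4448


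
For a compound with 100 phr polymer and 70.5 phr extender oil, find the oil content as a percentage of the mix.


Oil % = oil / (100 + oil) * 100
= 70.5 / (100 + 70.5) * 100
= 70.5 / 170.5 * 100
= 41.35%

41.35%


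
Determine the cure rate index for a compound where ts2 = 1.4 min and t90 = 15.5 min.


CRI = 100 / (t90 - ts2)
= 100 / (15.5 - 1.4)
= 100 / 14.1
= 7.09 min^-1

7.09 min^-1


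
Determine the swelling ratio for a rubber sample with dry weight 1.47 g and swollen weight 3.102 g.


Q = W_swollen / W_dry
Q = 3.102 / 1.47
Q = 2.11

Q = 2.11


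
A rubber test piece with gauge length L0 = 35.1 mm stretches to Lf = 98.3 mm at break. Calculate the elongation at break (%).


Elongation = (Lf - L0) / L0 * 100
= (98.3 - 35.1) / 35.1 * 100
= 63.2 / 35.1 * 100
= 180.1%

180.1%


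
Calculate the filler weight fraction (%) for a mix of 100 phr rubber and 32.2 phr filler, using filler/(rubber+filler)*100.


Filler % = filler / (rubber + filler) * 100
= 32.2 / (100 + 32.2) * 100
= 32.2 / 132.2 * 100
= 24.36%

24.36%


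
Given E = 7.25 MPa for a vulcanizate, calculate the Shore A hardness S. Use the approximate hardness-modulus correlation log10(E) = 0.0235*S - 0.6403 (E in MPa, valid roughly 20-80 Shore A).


log10(E) = 0.0235*S - 0.6403  =>  S = (log10(E) + 0.6403) / 0.0235
log10(7.25) = 0.860338
S = (0.860338 + 0.6403) / 0.0235 = 1.500638 / 0.0235
S = 63.9

Shore A = 63.9


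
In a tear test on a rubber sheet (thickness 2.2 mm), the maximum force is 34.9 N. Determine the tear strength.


Tear strength = force / thickness
= 34.9 / 2.2
= 15.86 N/mm

15.86 N/mm


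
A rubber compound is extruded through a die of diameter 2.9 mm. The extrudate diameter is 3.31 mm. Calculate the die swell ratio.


Die swell ratio = D_extrudate / D_die
= 3.31 / 2.9
= 1.141

Die swell = 1.141


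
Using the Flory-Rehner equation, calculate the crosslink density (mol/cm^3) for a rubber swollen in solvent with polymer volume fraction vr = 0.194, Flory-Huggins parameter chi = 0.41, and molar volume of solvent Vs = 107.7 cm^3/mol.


ln(1 - vr) = ln(1 - 0.194) = -0.2157
Numerator = -((-0.2157) + 0.194 + 0.41 * 0.194^2) = 0.0062
Denominator = 107.7 * (0.194^(1/3) - 0.194/2) = 51.9002
nu = 0.0062 / 51.9002 = 1.2025e-04 mol/cm^3

1.2025e-04 mol/cm^3


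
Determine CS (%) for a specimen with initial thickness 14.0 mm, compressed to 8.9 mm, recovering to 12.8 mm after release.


CS = (t0 - recovered) / (t0 - ts) * 100
= (14.0 - 12.8) / (14.0 - 8.9) * 100
= 1.2 / 5.1 * 100
= 23.5%

23.5%


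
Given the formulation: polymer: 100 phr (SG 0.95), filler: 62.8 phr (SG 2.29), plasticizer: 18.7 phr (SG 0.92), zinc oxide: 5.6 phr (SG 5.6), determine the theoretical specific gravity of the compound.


Sum of weights = 187.1
Volume contributions:
  polymer: 100/0.95 = 105.2632
  filler: 62.8/2.29 = 27.4236
  plasticizer: 18.7/0.92 = 20.3261
  zinc oxide: 5.6/5.6 = 1.0000
Sum of volumes = 154.0128
SG = 187.1 / 154.0128 = 1.215

SG = 1.215


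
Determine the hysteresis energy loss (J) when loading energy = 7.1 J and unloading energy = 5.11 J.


Hysteresis loss = loading - unloading
= 7.1 - 5.11
= 1.99 J

1.99 J


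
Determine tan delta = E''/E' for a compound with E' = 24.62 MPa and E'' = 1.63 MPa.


tan delta = E'' / E'
= 1.63 / 24.62
= 0.0662

tan delta = 0.0662


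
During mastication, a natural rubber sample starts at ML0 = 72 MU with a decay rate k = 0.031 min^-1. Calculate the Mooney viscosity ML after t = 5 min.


ML = ML0 * exp(-k * t)
ML = 72 * exp(-0.031 * 5)
ML = 72 * 0.8564
ML = 61.66 MU

61.66 MU


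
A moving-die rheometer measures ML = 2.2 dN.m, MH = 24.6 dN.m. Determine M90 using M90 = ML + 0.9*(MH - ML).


M90 = ML + 0.9 * (MH - ML)
M90 = 2.2 + 0.9 * (24.6 - 2.2)
M90 = 2.2 + 0.9 * 22.4
M90 = 22.36 dN.m

22.36 dN.m


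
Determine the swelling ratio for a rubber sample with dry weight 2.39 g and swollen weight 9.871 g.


Q = W_swollen / W_dry
Q = 9.871 / 2.39
Q = 4.13

Q = 4.13


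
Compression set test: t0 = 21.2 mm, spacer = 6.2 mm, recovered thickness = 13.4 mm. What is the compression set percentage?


CS = (t0 - recovered) / (t0 - ts) * 100
= (21.2 - 13.4) / (21.2 - 6.2) * 100
= 7.8 / 15.0 * 100
= 52.0%

52.0%


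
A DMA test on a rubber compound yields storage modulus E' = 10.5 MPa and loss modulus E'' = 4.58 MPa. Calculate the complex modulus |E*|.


|E*| = sqrt(E'^2 + E''^2)
= sqrt(10.5^2 + 4.58^2)
= sqrt(110.2500 + 20.9764)
= 11.455 MPa

11.455 MPa


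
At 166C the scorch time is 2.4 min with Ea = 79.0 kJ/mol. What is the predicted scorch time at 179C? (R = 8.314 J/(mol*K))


Convert temperatures: T1 = 166 + 273.15 = 439.15 K, T2 = 179 + 273.15 = 452.15 K
ts2_new = 2.4 * exp(79000 / 8.314 * (1/452.15 - 1/439.15))
1/T2 - 1/T1 = -6.5471e-05
ts2_new = 1.29 min

1.29 min


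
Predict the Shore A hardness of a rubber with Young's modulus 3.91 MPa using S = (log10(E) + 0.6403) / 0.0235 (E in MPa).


log10(E) = 0.0235*S - 0.6403  =>  S = (log10(E) + 0.6403) / 0.0235
log10(3.91) = 0.592177
S = (0.592177 + 0.6403) / 0.0235 = 1.232477 / 0.0235
S = 52.4

Shore A = 52.4


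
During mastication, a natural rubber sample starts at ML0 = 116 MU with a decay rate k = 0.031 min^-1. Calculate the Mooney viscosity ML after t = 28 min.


ML = ML0 * exp(-k * t)
ML = 116 * exp(-0.031 * 28)
ML = 116 * 0.4198
ML = 48.7 MU

48.7 MU


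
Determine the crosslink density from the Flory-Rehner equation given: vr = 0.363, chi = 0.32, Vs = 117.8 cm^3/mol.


ln(1 - vr) = ln(1 - 0.363) = -0.4510
Numerator = -((-0.4510) + 0.363 + 0.32 * 0.363^2) = 0.0458
Denominator = 117.8 * (0.363^(1/3) - 0.363/2) = 62.6518
nu = 0.0458 / 62.6518 = 7.3134e-04 mol/cm^3

7.3134e-04 mol/cm^3


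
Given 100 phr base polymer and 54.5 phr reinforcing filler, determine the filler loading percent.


Filler % = filler / (rubber + filler) * 100
= 54.5 / (100 + 54.5) * 100
= 54.5 / 154.5 * 100
= 35.28%

35.28%


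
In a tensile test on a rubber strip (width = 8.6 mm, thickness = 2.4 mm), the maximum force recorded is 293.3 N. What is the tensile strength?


Area = width * thickness = 8.6 * 2.4 = 20.64 mm^2
TS = force / area = 293.3 / 20.64 = 14.21 MPa

14.21 MPa


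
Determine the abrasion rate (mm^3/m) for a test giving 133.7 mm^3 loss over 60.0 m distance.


Rate = volume_loss / distance
= 133.7 / 60.0
= 2.228 mm^3/m

2.228 mm^3/m


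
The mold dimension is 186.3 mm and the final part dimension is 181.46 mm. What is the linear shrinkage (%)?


Shrinkage = (mold - part) / mold * 100
= (186.3 - 181.46) / 186.3 * 100
= 4.84 / 186.3 * 100
= 2.6%

2.6%


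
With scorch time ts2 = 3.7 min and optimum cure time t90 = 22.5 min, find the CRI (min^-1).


CRI = 100 / (t90 - ts2)
= 100 / (22.5 - 3.7)
= 100 / 18.8
= 5.32 min^-1

5.32 min^-1


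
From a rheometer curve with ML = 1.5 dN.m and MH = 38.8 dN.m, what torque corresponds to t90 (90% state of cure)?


M90 = ML + 0.9 * (MH - ML)
M90 = 1.5 + 0.9 * (38.8 - 1.5)
M90 = 1.5 + 0.9 * 37.3
M90 = 35.07 dN.m

35.07 dN.m


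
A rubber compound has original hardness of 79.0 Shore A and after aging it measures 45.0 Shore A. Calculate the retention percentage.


Retention = aged / original * 100
= 45.0 / 79.0 * 100
= 57.0%

57.0%


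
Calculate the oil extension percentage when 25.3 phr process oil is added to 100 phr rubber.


Oil % = oil / (100 + oil) * 100
= 25.3 / (100 + 25.3) * 100
= 25.3 / 125.3 * 100
= 20.19%

20.19%


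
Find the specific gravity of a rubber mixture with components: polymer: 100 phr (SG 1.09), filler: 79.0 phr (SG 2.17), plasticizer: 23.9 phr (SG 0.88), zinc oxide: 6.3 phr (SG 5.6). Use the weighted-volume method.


Sum of weights = 209.2
Volume contributions:
  polymer: 100/1.09 = 91.7431
  filler: 79.0/2.17 = 36.4055
  plasticizer: 23.9/0.88 = 27.1591
  zinc oxide: 6.3/5.6 = 1.1250
Sum of volumes = 156.4327
SG = 209.2 / 156.4327 = 1.337

SG = 1.337


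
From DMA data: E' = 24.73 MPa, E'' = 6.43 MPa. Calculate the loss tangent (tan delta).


tan delta = E'' / E'
= 6.43 / 24.73
= 0.26

tan delta = 0.26


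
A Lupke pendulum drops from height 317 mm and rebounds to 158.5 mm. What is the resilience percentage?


Resilience = h_rebound / h_drop * 100
= 158.5 / 317 * 100
= 50.0%

50.0%


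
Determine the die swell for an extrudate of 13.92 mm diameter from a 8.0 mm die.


Die swell ratio = D_extrudate / D_die
= 13.92 / 8.0
= 1.74

Die swell = 1.74


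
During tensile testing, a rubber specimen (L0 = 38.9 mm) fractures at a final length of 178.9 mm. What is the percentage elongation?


Elongation = (Lf - L0) / L0 * 100
= (178.9 - 38.9) / 38.9 * 100
= 140.0 / 38.9 * 100
= 359.9%

359.9%


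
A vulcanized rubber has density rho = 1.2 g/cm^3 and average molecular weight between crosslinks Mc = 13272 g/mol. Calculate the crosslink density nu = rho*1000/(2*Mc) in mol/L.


nu = rho * 1000 / (2 * Mc)
nu = 1.2 * 1000 / (2 * 13272)
nu = 1200.0 / 26544
nu = 0.0452 mol/L

0.0452 mol/L


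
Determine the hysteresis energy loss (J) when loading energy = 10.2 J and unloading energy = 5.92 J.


Hysteresis loss = loading - unloading
= 10.2 - 5.92
= 4.28 J

4.28 J


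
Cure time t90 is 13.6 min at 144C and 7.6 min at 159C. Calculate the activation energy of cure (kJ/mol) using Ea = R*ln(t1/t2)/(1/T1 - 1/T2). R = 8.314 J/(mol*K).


T1 = 417.15 K, T2 = 432.15 K
1/T1 - 1/T2 = 8.3208e-05
ln(t1/t2) = ln(13.6/7.6) = 0.5819
Ea = 8.314 * 0.5819 / 8.3208e-05 = 58144.6772 J/mol
Ea = 58.14 kJ/mol

58.14 kJ/mol


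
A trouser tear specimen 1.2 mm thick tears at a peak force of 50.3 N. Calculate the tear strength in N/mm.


Tear strength = force / thickness
= 50.3 / 1.2
= 41.92 N/mm

41.92 N/mm


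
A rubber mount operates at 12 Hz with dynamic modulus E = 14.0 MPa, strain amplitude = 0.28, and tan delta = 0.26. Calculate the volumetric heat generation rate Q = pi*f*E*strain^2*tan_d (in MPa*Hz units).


Q = pi * f * E * strain^2 * tan_d
= pi * 12 * 14.0 * 0.28^2 * 0.26
= pi * 12 * 14.0 * 0.0784 * 0.26
= 10.7584

Q = 10.7584


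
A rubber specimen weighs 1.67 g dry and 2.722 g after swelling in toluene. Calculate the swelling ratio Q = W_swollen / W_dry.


Q = W_swollen / W_dry
Q = 2.722 / 1.67
Q = 1.63

Q = 1.63


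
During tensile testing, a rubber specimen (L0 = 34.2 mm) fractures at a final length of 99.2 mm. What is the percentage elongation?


Elongation = (Lf - L0) / L0 * 100
= (99.2 - 34.2) / 34.2 * 100
= 65.0 / 34.2 * 100
= 190.1%

190.1%


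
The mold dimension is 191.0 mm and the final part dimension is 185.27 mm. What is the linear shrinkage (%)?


Shrinkage = (mold - part) / mold * 100
= (191.0 - 185.27) / 191.0 * 100
= 5.73 / 191.0 * 100
= 3.0%

3.0%


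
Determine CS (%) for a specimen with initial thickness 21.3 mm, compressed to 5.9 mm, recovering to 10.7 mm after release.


CS = (t0 - recovered) / (t0 - ts) * 100
= (21.3 - 10.7) / (21.3 - 5.9) * 100
= 10.6 / 15.4 * 100
= 68.8%

68.8%


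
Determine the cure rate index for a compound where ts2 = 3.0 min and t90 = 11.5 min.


CRI = 100 / (t90 - ts2)
= 100 / (11.5 - 3.0)
= 100 / 8.5
= 11.76 min^-1

11.76 min^-1


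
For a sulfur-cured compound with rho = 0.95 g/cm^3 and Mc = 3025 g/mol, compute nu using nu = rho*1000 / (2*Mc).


nu = rho * 1000 / (2 * Mc)
nu = 0.95 * 1000 / (2 * 3025)
nu = 950.0 / 6050
nu = 0.1570 mol/L

0.1570 mol/L


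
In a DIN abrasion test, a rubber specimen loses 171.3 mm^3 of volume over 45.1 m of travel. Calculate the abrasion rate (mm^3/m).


Rate = volume_loss / distance
= 171.3 / 45.1
= 3.798 mm^3/m

3.798 mm^3/m


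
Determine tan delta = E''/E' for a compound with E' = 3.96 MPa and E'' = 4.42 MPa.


tan delta = E'' / E'
= 4.42 / 3.96
= 1.1162

tan delta = 1.1162


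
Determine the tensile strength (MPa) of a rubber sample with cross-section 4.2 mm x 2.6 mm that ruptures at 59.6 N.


Area = width * thickness = 4.2 * 2.6 = 10.92 mm^2
TS = force / area = 59.6 / 10.92 = 5.46 MPa

5.46 MPa


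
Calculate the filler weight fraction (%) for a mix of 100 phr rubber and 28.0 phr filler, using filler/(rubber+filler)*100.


Filler % = filler / (rubber + filler) * 100
= 28.0 / (100 + 28.0) * 100
= 28.0 / 128.0 * 100
= 21.88%

21.88%


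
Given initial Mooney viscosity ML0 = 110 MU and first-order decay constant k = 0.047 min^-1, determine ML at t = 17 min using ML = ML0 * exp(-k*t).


ML = ML0 * exp(-k * t)
ML = 110 * exp(-0.047 * 17)
ML = 110 * 0.4498
ML = 49.48 MU

49.48 MU


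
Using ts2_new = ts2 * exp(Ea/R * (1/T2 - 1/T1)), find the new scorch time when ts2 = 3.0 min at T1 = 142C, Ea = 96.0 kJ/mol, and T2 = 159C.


Convert temperatures: T1 = 142 + 273.15 = 415.15 K, T2 = 159 + 273.15 = 432.15 K
ts2_new = 3.0 * exp(96000 / 8.314 * (1/432.15 - 1/415.15))
1/T2 - 1/T1 = -9.4757e-05
ts2_new = 1.0 min

1.0 min


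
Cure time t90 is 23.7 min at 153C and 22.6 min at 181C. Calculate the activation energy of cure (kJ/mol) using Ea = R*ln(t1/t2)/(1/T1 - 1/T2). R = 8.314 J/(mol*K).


T1 = 426.15 K, T2 = 454.15 K
1/T1 - 1/T2 = 1.4468e-04
ln(t1/t2) = ln(23.7/22.6) = 0.0475
Ea = 8.314 * 0.0475 / 1.4468e-04 = 2731.0976 J/mol
Ea = 2.73 kJ/mol

2.73 kJ/mol


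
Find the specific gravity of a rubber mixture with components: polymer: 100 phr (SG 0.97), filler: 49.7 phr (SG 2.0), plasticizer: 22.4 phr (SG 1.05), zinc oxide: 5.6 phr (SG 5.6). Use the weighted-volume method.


Sum of weights = 177.7
Volume contributions:
  polymer: 100/0.97 = 103.0928
  filler: 49.7/2.0 = 24.8500
  plasticizer: 22.4/1.05 = 21.3333
  zinc oxide: 5.6/5.6 = 1.0000
Sum of volumes = 150.2761
SG = 177.7 / 150.2761 = 1.182

SG = 1.182
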